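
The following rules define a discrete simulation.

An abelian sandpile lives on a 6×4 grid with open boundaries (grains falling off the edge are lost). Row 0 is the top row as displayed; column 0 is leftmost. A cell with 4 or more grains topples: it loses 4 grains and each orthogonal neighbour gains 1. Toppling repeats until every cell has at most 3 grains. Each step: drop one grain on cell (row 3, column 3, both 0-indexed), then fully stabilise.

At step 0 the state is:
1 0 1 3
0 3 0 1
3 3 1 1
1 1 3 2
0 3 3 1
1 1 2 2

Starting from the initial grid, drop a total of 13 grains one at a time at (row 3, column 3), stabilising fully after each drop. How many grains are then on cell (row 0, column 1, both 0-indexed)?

1

gen 0: 1 0 1 3
0 3 0 1
3 3 1 1
1 1 3 2
0 3 3 1
1 1 2 2
gen 1: 1 0 1 3
0 3 0 1
3 3 1 1
1 1 3 3
0 3 3 1
1 1 2 2
gen 2: 1 0 1 3
0 3 0 1
3 3 2 2
1 3 1 1
1 0 1 3
1 2 3 2
gen 3: 1 0 1 3
0 3 0 1
3 3 2 2
1 3 1 2
1 0 1 3
1 2 3 2
gen 4: 1 0 1 3
0 3 0 1
3 3 2 2
1 3 1 3
1 0 1 3
1 2 3 2
gen 5: 1 0 1 3
0 3 0 1
3 3 2 3
1 3 2 1
1 0 2 0
1 2 3 3
gen 6: 1 0 1 3
0 3 0 1
3 3 2 3
1 3 2 2
1 0 2 0
1 2 3 3
gen 7: 1 0 1 3
0 3 0 1
3 3 2 3
1 3 2 3
1 0 2 0
1 2 3 3
gen 8: 1 0 1 3
0 3 0 2
3 3 3 0
1 3 3 1
1 0 2 1
1 2 3 3
gen 9: 1 0 1 3
0 3 0 2
3 3 3 0
1 3 3 2
1 0 2 1
1 2 3 3
gen 10: 1 0 1 3
0 3 0 2
3 3 3 0
1 3 3 3
1 0 2 1
1 2 3 3
gen 11: 1 1 1 3
2 0 2 2
0 3 1 2
3 1 2 1
1 1 3 2
1 2 3 3
gen 12: 1 1 1 3
2 0 2 2
0 3 1 2
3 1 2 2
1 1 3 2
1 2 3 3
gen 13: 1 1 1 3
2 0 2 2
0 3 1 2
3 1 2 3
1 1 3 2
1 2 3 3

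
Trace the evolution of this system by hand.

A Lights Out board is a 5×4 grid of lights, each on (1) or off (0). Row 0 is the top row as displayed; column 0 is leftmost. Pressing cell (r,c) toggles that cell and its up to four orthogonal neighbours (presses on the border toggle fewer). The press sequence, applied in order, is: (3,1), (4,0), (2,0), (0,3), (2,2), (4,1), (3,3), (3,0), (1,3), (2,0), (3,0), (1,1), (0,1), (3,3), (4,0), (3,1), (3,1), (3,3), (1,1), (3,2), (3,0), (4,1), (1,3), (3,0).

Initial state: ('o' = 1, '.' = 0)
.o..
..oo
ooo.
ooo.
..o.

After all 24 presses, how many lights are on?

10

gen 0: .o..
..oo
ooo.
ooo.
..o.
gen 1: .o..
..oo
o.o.
....
.oo.
gen 2: .o..
..oo
o.o.
o...
o.o.
gen 3: .o..
o.oo
.oo.
....
o.o.
gen 4: .ooo
o.o.
.oo.
....
o.o.
gen 5: .ooo
o...
...o
..o.
o.o.
gen 6: .ooo
o...
...o
.oo.
.o..
gen 7: .ooo
o...
....
.o.o
.o.o
gen 8: .ooo
o...
o...
o..o
oo.o
gen 9: .oo.
o.oo
o..o
o..o
oo.o
gen 10: .oo.
..oo
.o.o
...o
oo.o
gen 11: .oo.
..oo
oo.o
oo.o
.o.o
gen 12: ..o.
oo.o
o..o
oo.o
.o.o
gen 13: oo..
o..o
o..o
oo.o
.o.o
gen 14: oo..
o..o
o...
ooo.
.o..
gen 15: oo..
o..o
o...
.oo.
o...
gen 16: oo..
o..o
oo..
o...
oo..
gen 17: oo..
o..o
o...
.oo.
o...
gen 18: oo..
o..o
o..o
.o.o
o..o
gen 19: o...
.ooo
oo.o
.o.o
o..o
gen 20: o...
.ooo
oooo
..o.
o.oo
gen 21: o...
.ooo
.ooo
ooo.
..oo
gen 22: o...
.ooo
.ooo
o.o.
oo.o
gen 23: o..o
.o..
.oo.
o.o.
oo.o
gen 24: o..o
.o..
ooo.
.oo.
.o.o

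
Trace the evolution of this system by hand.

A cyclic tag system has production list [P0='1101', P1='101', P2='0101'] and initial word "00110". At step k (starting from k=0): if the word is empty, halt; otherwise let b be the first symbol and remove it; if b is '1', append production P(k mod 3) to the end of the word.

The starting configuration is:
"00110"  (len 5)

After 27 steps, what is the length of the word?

37

gen 0: "00110"  (len 5)
gen 1: "0110"  (len 4)
gen 2: "110"  (len 3)
gen 3: "100101"  (len 6)
gen 4: "001011101"  (len 9)
gen 5: "01011101"  (len 8)
gen 6: "1011101"  (len 7)
gen 7: "0111011101"  (len 10)
gen 8: "111011101"  (len 9)
gen 9: "110111010101"  (len 12)
gen 10: "101110101011101"  (len 15)
gen 11: "01110101011101101"  (len 17)
gen 12: "1110101011101101"  (len 16)
gen 13: "1101010111011011101"  (len 19)
gen 14: "101010111011011101101"  (len 21)
gen 15: "010101110110111011010101"  (len 24)
gen 16: "10101110110111011010101"  (len 23)
gen 17: "0101110110111011010101101"  (len 25)
gen 18: "101110110111011010101101"  (len 24)
gen 19: "011101101110110101011011101"  (len 27)
gen 20: "11101101110110101011011101"  (len 26)
gen 21: "11011011101101010110111010101"  (len 29)
gen 22: "10110111011010101101110101011101"  (len 32)
gen 23: "0110111011010101101110101011101101"  (len 34)
gen 24: "110111011010101101110101011101101"  (len 33)
gen 25: "101110110101011011101010111011011101"  (len 36)
gen 26: "01110110101011011101010111011011101101"  (len 38)
gen 27: "1110110101011011101010111011011101101"  (len 37)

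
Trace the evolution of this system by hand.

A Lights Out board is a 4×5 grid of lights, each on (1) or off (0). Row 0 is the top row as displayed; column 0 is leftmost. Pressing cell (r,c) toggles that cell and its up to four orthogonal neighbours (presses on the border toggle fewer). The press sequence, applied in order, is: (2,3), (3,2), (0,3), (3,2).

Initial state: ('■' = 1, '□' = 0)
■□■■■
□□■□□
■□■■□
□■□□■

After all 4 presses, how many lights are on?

0) ■□■■■
□□■□□
■□■■□
□■□□■
1) ■□■■■
□□■■□
■□□□■
□■□■■
2) ■□■■■
□□■■□
■□■□■
□□■□■
3) ■□□□□
□□■□□
■□■□■
□□■□■
4) ■□□□□
□□■□□
■□□□■
□■□■■

7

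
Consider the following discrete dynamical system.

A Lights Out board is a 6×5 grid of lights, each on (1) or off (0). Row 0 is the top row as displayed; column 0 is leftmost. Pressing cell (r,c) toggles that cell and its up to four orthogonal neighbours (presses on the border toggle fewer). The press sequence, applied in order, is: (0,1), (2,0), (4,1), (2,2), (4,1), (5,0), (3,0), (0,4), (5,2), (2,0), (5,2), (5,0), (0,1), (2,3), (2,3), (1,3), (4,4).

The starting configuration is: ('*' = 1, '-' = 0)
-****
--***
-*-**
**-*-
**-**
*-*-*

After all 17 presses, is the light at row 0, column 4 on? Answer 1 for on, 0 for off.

0

t=0: -****
--***
-*-**
**-*-
**-**
*-*-*
t=1: *--**
-****
-*-**
**-*-
**-**
*-*-*
t=2: *--**
*****
*--**
-*-*-
**-**
*-*-*
t=3: *--**
*****
*--**
---*-
--***
***-*
t=4: *--**
**-**
***-*
--**-
--***
***-*
t=5: *--**
**-**
***-*
-***-
**-**
*-*-*
t=6: *--**
**-**
***-*
-***-
-*-**
-**-*
t=7: *--**
**-**
-**-*
*-**-
**-**
-**-*
t=8: *----
**-*-
-**-*
*-**-
**-**
-**-*
t=9: *----
**-*-
-**-*
*-**-
*****
---**
t=10: *----
-*-*-
*-*-*
--**-
*****
---**
t=11: *----
-*-*-
*-*-*
--**-
**-**
-**-*
t=12: *----
-*-*-
*-*-*
--**-
-*-**
*-*-*
t=13: -**--
---*-
*-*-*
--**-
-*-**
*-*-*
t=14: -**--
-----
*--*-
--*--
-*-**
*-*-*
t=15: -**--
---*-
*-*-*
--**-
-*-**
*-*-*
t=16: -***-
--*-*
*-***
--**-
-*-**
*-*-*
t=17: -***-
--*-*
*-***
--***
-*---
*-*--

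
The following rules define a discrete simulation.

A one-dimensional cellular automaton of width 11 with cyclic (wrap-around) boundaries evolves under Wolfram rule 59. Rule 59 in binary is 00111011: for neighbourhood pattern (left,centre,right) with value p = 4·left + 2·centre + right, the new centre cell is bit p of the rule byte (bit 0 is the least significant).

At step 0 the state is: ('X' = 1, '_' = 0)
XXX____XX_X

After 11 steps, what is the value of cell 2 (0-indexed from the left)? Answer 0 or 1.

0) XXX____XX_X
1) ___XXXXX_XX
2) XXXX____XX_
3) X___XXXXX_X
4) _XXXX____XX
5) XX___XXXXX_
6) X_XXXX____X
7) _XX___XXXXX
8) XX_XXXX____
9) X_XX___XXXX
10) _XX_XXXX___
11) XX_XX___XXX

0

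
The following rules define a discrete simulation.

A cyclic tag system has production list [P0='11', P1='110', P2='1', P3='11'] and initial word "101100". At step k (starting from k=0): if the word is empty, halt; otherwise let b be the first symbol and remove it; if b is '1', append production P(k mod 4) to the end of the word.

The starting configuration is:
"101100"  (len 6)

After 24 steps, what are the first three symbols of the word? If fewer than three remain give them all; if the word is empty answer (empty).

k=0  "101100"  (len 6)
k=1  "0110011"  (len 7)
k=2  "110011"  (len 6)
k=3  "100111"  (len 6)
k=4  "0011111"  (len 7)
k=5  "011111"  (len 6)
k=6  "11111"  (len 5)
k=7  "11111"  (len 5)
k=8  "111111"  (len 6)
k=9  "1111111"  (len 7)
k=10  "111111110"  (len 9)
k=11  "111111101"  (len 9)
k=12  "1111110111"  (len 10)
k=13  "11111011111"  (len 11)
k=14  "1111011111110"  (len 13)
k=15  "1110111111101"  (len 13)
k=16  "11011111110111"  (len 14)
k=17  "101111111011111"  (len 15)
k=18  "01111111011111110"  (len 17)
k=19  "1111111011111110"  (len 16)
k=20  "11111101111111011"  (len 17)
k=21  "111110111111101111"  (len 18)
k=22  "11110111111101111110"  (len 20)
k=23  "11101111111011111101"  (len 20)
k=24  "110111111101111110111"  (len 21)

110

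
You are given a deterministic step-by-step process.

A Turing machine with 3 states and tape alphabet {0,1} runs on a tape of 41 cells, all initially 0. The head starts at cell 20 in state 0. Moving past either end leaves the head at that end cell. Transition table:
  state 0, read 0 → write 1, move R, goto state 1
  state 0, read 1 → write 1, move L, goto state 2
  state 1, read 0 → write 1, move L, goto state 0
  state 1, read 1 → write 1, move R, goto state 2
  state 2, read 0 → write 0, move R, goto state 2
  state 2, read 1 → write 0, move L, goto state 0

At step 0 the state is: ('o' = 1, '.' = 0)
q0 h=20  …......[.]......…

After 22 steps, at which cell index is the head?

16

0) q0 h=20  …......[.]......…
1) q1 h=21  ….....o[.]......…
2) q0 h=20  …......[o]o.....…
3) q2 h=19  …......[.]oo....…
4) q2 h=20  …......[o]o.....…
5) q0 h=19  …......[.].o....…
6) q1 h=20  ….....o[.]o.....…
7) q0 h=19  …......[o]oo....…
8) q2 h=18  …......[.]ooo...…
9) q2 h=19  …......[o]oo....…
10) q0 h=18  …......[.].oo...…
11) q1 h=19  ….....o[.]oo....…
12) q0 h=18  …......[o]ooo...…
13) q2 h=17  …......[.]oooo..…
14) q2 h=18  …......[o]ooo...…
15) q0 h=17  …......[.].ooo..…
16) q1 h=18  ….....o[.]ooo...…
17) q0 h=17  …......[o]oooo..…
18) q2 h=16  …......[.]ooooo.…
19) q2 h=17  …......[o]oooo..…
20) q0 h=16  …......[.].oooo.…
21) q1 h=17  ….....o[.]oooo..…
22) q0 h=16  …......[o]ooooo.…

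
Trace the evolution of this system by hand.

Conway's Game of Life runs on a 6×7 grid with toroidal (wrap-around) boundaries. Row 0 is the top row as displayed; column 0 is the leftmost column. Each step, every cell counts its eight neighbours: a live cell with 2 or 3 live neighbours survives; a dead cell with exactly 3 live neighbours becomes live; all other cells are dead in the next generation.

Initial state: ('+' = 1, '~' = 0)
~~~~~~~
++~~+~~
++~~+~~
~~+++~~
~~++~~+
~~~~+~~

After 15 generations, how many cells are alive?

[0] ~~~~~~~
++~~+~~
++~~+~~
~~+++~~
~~++~~+
~~~~+~~
[1] ~~~~~~~
++~~~~~
+~~~++~
+~~~++~
~~+~~+~
~~~+~~~
[2] ~~~~~~~
++~~~~+
+~~~++~
~+~+~~~
~~~+~++
~~~~~~~
[3] +~~~~~~
++~~~++
~~+~++~
+~++~~~
~~+~+~~
~~~~~~~
[4] ++~~~~~
++~~++~
~~+~++~
~~+~~+~
~++~~~~
~~~~~~~
[5] ++~~~~+
+~++++~
~~+~~~~
~~+~++~
~++~~~~
+~+~~~~
[6] ~~~~++~
+~++++~
~~+~~~+
~~+~~~~
~~+~~~~
~~+~~~+
[7] ~++~~~~
~++~~~~
~~+~+++
~+++~~~
~+++~~~
~~~+~+~
[8] ~+~+~~~
+~~~~+~
+~~~++~
+~~~~+~
~+~~~~~
~~~++~~
[9] ~~++~~~
++~~~+~
++~~++~
++~~++~
~~~~+~~
~~~++~~
[10] ~+++~~~
+~~+~+~
~~+~~~~
++~+~~~
~~~~~~~
~~+~+~~
[11] ~+~~~~~
~~~++~~
+~+++~+
~++~~~~
~+++~~~
~++~~~~
[12] ~+~+~~~
++~~++~
+~~~++~
~~~~+~~
+~~+~~~
+~~+~~~
[13] ~+~+~~+
++++~+~
++~+~~~
~~~++++
~~~++~~
++~++~~
[14] ~~~~~++
~~~+~~~
~~~~~~~
+~~~~++
+~~~~~+
++~~~+~
[15] +~~~+++
~~~~~~~
~~~~~~+
+~~~~+~
~~~~~~~
~+~~~+~

9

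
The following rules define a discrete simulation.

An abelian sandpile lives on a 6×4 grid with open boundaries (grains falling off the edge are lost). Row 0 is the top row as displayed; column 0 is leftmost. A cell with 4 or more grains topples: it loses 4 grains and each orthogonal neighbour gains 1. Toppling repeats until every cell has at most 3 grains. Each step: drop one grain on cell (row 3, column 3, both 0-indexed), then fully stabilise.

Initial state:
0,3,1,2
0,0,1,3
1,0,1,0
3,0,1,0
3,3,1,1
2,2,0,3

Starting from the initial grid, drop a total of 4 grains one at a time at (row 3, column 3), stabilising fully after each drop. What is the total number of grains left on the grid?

0) 0,3,1,2
0,0,1,3
1,0,1,0
3,0,1,0
3,3,1,1
2,2,0,3
1) 0,3,1,2
0,0,1,3
1,0,1,0
3,0,1,1
3,3,1,1
2,2,0,3
2) 0,3,1,2
0,0,1,3
1,0,1,0
3,0,1,2
3,3,1,1
2,2,0,3
3) 0,3,1,2
0,0,1,3
1,0,1,0
3,0,1,3
3,3,1,1
2,2,0,3
4) 0,3,1,2
0,0,1,3
1,0,1,1
3,0,2,0
3,3,1,2
2,2,0,3

34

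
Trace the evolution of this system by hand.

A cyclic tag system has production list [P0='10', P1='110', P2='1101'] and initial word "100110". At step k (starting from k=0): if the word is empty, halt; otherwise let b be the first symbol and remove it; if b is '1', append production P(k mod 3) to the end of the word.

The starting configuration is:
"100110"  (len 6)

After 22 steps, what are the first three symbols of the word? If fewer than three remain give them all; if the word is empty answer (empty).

110

[0] "100110"  (len 6)
[1] "0011010"  (len 7)
[2] "011010"  (len 6)
[3] "11010"  (len 5)
[4] "101010"  (len 6)
[5] "01010110"  (len 8)
[6] "1010110"  (len 7)
[7] "01011010"  (len 8)
[8] "1011010"  (len 7)
[9] "0110101101"  (len 10)
[10] "110101101"  (len 9)
[11] "10101101110"  (len 11)
[12] "01011011101101"  (len 14)
[13] "1011011101101"  (len 13)
[14] "011011101101110"  (len 15)
[15] "11011101101110"  (len 14)
[16] "101110110111010"  (len 15)
[17] "01110110111010110"  (len 17)
[18] "1110110111010110"  (len 16)
[19] "11011011101011010"  (len 17)
[20] "1011011101011010110"  (len 19)
[21] "0110111010110101101101"  (len 22)
[22] "110111010110101101101"  (len 21)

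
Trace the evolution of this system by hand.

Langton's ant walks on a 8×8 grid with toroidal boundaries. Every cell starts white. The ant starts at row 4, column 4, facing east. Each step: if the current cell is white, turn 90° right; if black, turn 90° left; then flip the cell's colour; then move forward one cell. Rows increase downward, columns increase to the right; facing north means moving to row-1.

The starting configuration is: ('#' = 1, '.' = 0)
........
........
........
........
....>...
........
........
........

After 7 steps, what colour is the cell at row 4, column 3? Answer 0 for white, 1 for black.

1

gen 0: ........
........
........
........
....>...
........
........
........
gen 1: ........
........
........
........
....#...
....v...
........
........
gen 2: ........
........
........
........
....#...
...<#...
........
........
gen 3: ........
........
........
........
...^#...
...##...
........
........
gen 4: ........
........
........
........
...#>...
...##...
........
........
gen 5: ........
........
........
....^...
...#....
...##...
........
........
gen 6: ........
........
........
....#>..
...#....
...##...
........
........
gen 7: ........
........
........
....##..
...#.v..
...##...
........
........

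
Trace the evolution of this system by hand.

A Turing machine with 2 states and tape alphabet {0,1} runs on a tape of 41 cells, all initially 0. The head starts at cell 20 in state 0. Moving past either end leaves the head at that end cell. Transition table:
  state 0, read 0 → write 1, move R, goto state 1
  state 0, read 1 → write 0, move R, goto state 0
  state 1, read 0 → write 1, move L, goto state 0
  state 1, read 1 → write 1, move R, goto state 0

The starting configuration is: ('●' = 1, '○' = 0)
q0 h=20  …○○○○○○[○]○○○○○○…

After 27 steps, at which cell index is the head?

33

t=0: q0 h=20  …○○○○○○[○]○○○○○○…
t=1: q1 h=21  …○○○○○●[○]○○○○○○…
t=2: q0 h=20  …○○○○○○[●]●○○○○○…
t=3: q0 h=21  …○○○○○○[●]○○○○○○…
t=4: q0 h=22  …○○○○○○[○]○○○○○○…
t=5: q1 h=23  …○○○○○●[○]○○○○○○…
t=6: q0 h=22  …○○○○○○[●]●○○○○○…
t=7: q0 h=23  …○○○○○○[●]○○○○○○…
t=8: q0 h=24  …○○○○○○[○]○○○○○○…
t=9: q1 h=25  …○○○○○●[○]○○○○○○…
t=10: q0 h=24  …○○○○○○[●]●○○○○○…
t=11: q0 h=25  …○○○○○○[●]○○○○○○…
t=12: q0 h=26  …○○○○○○[○]○○○○○○…
t=13: q1 h=27  …○○○○○●[○]○○○○○○…
t=14: q0 h=26  …○○○○○○[●]●○○○○○…
t=15: q0 h=27  …○○○○○○[●]○○○○○○…
t=16: q0 h=28  …○○○○○○[○]○○○○○○…
t=17: q1 h=29  …○○○○○●[○]○○○○○○…
t=18: q0 h=28  …○○○○○○[●]●○○○○○…
t=19: q0 h=29  …○○○○○○[●]○○○○○○…
t=20: q0 h=30  …○○○○○○[○]○○○○○○…
t=21: q1 h=31  …○○○○○●[○]○○○○○○…
t=22: q0 h=30  …○○○○○○[●]●○○○○○…
t=23: q0 h=31  …○○○○○○[●]○○○○○○…
t=24: q0 h=32  …○○○○○○[○]○○○○○○…
t=25: q1 h=33  …○○○○○●[○]○○○○○○…
t=26: q0 h=32  …○○○○○○[●]●○○○○○…
t=27: q0 h=33  …○○○○○○[●]○○○○○○…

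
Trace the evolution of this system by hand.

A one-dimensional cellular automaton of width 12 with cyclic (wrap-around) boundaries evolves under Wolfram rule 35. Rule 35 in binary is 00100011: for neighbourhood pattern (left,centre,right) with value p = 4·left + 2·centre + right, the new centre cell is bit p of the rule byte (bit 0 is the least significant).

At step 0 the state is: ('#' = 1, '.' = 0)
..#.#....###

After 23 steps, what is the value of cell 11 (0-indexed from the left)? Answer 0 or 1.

step 0: ..#.#....###
step 1: .#.#..###...
step 2: #.#..#....##
step 3: .#..#..###..
step 4: #..#..#....#
step 5: ..#..#..###.
step 6: ##..#..#....
step 7: ...#..#..###
step 8: .##..#..#...
step 9: #...#..#..##
step 10: ..##..#..#..
step 11: ##...#..#..#
step 12: ...##..#..#.
step 13: ###...#..#..
step 14: ....##..#..#
step 15: .###...#..#.
step 16: #....##..#..
step 17: ..###...#..#
step 18: .#....##..#.
step 19: #..###...#..
step 20: ..#....##..#
step 21: .#..###...#.
step 22: #..#....##..
step 23: ..#..###...#

1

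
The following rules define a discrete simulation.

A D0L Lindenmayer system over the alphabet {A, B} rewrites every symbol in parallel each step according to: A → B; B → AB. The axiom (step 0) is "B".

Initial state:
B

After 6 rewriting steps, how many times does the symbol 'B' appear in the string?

gen 0: B
gen 1: AB
gen 2: BAB
gen 3: ABBAB
gen 4: BABABBAB
gen 5: ABBABBABABBAB
gen 6: BABABBABABBABBABABBAB

13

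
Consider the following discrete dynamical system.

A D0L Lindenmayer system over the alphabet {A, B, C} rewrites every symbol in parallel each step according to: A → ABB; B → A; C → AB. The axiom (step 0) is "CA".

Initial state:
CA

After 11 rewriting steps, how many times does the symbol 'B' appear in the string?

t=0: CA
t=1: ABABB
t=2: ABBAABBAA
t=3: ABBAAABBABBAAABBABB
t=4: ABBAAABBABBABBAAABBAAABBABBABBAAABBAA
t=5: ABBAAABBABBABBAAABBAAABBAAABBABBABBAAABBABBABBAAABBAAABBAAABBABBABBAAABBABB
t=6: ABBAAABBABBABBAAABBAAABBAAABBABBABBAAABBABBABBAAABBABBABBA…BBABBABBAAABBABBABBAAABBABBABBAAABBAAABBAAABBABBABBAAABBAA  (len 149)
t=7: ABBAAABBABBABBAAABBAAABBAAABBABBABBAAABBABBABBAAABBABBABBA…BABBABBAAABBABBABBAAABBABBABBAAABBAAABBAAABBABBABBAAABBABB  (len 299)
t=8: ABBAAABBABBABBAAABBAAABBAAABBABBABBAAABBABBABBAAABBABBABBA…BBABBABBAAABBABBABBAAABBABBABBAAABBAAABBAAABBABBABBAAABBAA  (len 597)
t=9: ABBAAABBABBABBAAABBAAABBAAABBABBABBAAABBABBABBAAABBABBABBA…BABBABBAAABBABBABBAAABBABBABBAAABBAAABBAAABBABBABBAAABBABB  (len 1195)
t=10: ABBAAABBABBABBAAABBAAABBAAABBABBABBAAABBABBABBAAABBABBABBA…BBABBABBAAABBABBABBAAABBABBABBAAABBAAABBAAABBABBABBAAABBAA  (len 2389)
t=11: ABBAAABBABBABBAAABBAAABBAAABBABBABBAAABBABBABBAAABBABBABBA…BABBABBAAABBABBABBAAABBABBABBAAABBAAABBAAABBABBABBAAABBABB  (len 4779)

2390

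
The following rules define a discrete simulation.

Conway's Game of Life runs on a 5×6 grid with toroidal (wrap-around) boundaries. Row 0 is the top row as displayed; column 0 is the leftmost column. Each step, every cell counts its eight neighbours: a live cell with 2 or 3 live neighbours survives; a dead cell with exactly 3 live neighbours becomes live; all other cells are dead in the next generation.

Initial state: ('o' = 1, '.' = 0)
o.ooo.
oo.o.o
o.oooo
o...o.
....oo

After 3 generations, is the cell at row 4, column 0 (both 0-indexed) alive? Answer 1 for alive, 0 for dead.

0) o.ooo.
oo.o.o
o.oooo
o...o.
....oo
1) ..o...
......
..o...
oo....
oo....
2) .o....
......
.o....
o.o...
o.o...
3) .o....
......
.o....
o.o...
o.o...

1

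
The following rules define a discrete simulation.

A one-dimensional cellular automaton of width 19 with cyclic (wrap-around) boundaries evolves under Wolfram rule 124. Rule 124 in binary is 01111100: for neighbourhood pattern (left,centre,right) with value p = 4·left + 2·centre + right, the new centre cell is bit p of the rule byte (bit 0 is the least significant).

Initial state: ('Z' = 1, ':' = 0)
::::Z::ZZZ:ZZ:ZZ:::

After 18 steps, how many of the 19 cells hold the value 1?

11

step 0: ::::Z::ZZZ:ZZ:ZZ:::
step 1: ::::ZZ:Z:ZZZZZZZZ::
step 2: ::::ZZZZZZ::::::ZZ:
step 3: ::::Z::::ZZ:::::ZZZ
step 4: Z:::ZZ:::ZZZ::::Z:Z
step 5: ZZ::ZZZ::Z:ZZ:::ZZZ
step 6: :ZZ:Z:ZZ:ZZZZZ::Z::
step 7: :ZZZZZZZZZ:::ZZ:ZZ:
step 8: :Z:::::::ZZ::ZZZZZZ
step 9: ZZZ::::::ZZZ:Z::::Z
step 10: ::ZZ:::::Z:ZZZZ:::Z
step 11: Z:ZZZ::::ZZZ::ZZ::Z
step 12: ZZZ:ZZ:::Z:ZZ:ZZZ:Z
step 13: ::ZZZZZ::ZZZZZZ:ZZZ
step 14: Z:Z:::ZZ:Z::::ZZZ:Z
step 15: ZZZZ::ZZZZZ:::Z:ZZZ
step 16: :::ZZ:Z:::ZZ::ZZZ::
step 17: :::ZZZZZ::ZZZ:Z:ZZ:
step 18: :::Z:::ZZ:Z:ZZZZZZZ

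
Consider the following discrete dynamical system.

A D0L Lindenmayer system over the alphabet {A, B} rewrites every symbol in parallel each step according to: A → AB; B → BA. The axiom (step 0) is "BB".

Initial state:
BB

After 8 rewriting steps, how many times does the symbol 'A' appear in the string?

gen 0: BB
gen 1: BABA
gen 2: BAABBAAB
gen 3: BAABABBABAABABBA
gen 4: BAABABBAABBABAABBAABABBAABBABAAB
gen 5: BAABABBAABBABAABABBABAABBAABABBABAABABBAABBABAABABBABAABBAABABBA
gen 6: BAABABBAABBABAABABBABAABBAABABBAABBABAABBAABABBABAABABBAAB…BAABBABAABABBABAABBAABABBAABBABAABBAABABBABAABABBAABBABAAB  (len 128)
gen 7: BAABABBAABBABAABABBABAABBAABABBAABBABAABBAABABBABAABABBAAB…ABBAABABBABAABABBAABBABAABBAABABBAABBABAABABBABAABBAABABBA  (len 256)
gen 8: BAABABBAABBABAABABBABAABBAABABBAABBABAABBAABABBABAABABBAAB…BAABBABAABABBABAABBAABABBAABBABAABBAABABBABAABABBAABBABAAB  (len 512)

256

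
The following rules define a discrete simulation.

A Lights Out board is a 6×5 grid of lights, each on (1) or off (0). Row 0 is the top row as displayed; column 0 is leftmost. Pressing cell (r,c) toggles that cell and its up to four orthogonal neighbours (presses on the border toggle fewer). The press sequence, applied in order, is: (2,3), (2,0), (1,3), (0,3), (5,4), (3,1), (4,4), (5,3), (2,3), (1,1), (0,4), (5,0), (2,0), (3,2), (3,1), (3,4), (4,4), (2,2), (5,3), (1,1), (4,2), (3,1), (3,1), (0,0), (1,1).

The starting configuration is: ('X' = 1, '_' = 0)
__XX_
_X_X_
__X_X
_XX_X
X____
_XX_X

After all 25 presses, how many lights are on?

0) __XX_
_X_X_
__X_X
_XX_X
X____
_XX_X
1) __XX_
_X___
___X_
_XXXX
X____
_XX_X
2) __XX_
XX___
XX_X_
XXXXX
X____
_XX_X
3) __X__
XXXXX
XX___
XXXXX
X____
_XX_X
4) ___XX
XXX_X
XX___
XXXXX
X____
_XX_X
5) ___XX
XXX_X
XX___
XXXXX
X___X
_XXX_
6) ___XX
XXX_X
X____
___XX
XX__X
_XXX_
7) ___XX
XXX_X
X____
___X_
XX_X_
_XXXX
8) ___XX
XXX_X
X____
___X_
XX___
_X___
9) ___XX
XXXXX
X_XXX
_____
XX___
_X___
10) _X_XX
___XX
XXXXX
_____
XX___
_X___
11) _X___
___X_
XXXXX
_____
XX___
_X___
12) _X___
___X_
XXXXX
_____
_X___
X____
13) _X___
X__X_
__XXX
X____
_X___
X____
14) _X___
X__X_
___XX
XXXX_
_XX__
X____
15) _X___
X__X_
_X_XX
___X_
__X__
X____
16) _X___
X__X_
_X_X_
____X
__X_X
X____
17) _X___
X__X_
_X_X_
_____
__XX_
X___X
18) _X___
X_XX_
__X__
__X__
__XX_
X___X
19) _X___
X_XX_
__X__
__X__
__X__
X_XX_
20) _____
_X_X_
_XX__
__X__
__X__
X_XX_
21) _____
_X_X_
_XX__
_____
_X_X_
X__X_
22) _____
_X_X_
__X__
XXX__
___X_
X__X_
23) _____
_X_X_
_XX__
_____
_X_X_
X__X_
24) XX___
XX_X_
_XX__
_____
_X_X_
X__X_
25) X____
__XX_
__X__
_____
_X_X_
X__X_

8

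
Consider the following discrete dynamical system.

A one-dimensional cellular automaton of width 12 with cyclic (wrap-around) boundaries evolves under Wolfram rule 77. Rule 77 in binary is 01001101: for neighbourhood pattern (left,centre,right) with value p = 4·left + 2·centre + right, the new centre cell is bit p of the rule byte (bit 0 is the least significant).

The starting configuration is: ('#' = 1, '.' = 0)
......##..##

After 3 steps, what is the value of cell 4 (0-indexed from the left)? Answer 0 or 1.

1

0) ......##..##
1) .####.##..##
2) .#..#.##..##
3) .#..#.##..##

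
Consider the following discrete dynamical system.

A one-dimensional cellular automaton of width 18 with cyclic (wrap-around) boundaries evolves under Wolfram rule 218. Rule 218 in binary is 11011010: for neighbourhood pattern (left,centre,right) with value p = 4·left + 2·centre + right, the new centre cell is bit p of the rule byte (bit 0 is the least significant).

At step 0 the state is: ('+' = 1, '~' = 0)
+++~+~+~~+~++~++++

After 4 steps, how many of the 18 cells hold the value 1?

17

gen 0: +++~+~+~~+~++~++++
gen 1: +++~~~~++~~++~++++
gen 2: ++++~~+++++++~++++
gen 3: +++++++++++++~++++
gen 4: +++++++++++++~++++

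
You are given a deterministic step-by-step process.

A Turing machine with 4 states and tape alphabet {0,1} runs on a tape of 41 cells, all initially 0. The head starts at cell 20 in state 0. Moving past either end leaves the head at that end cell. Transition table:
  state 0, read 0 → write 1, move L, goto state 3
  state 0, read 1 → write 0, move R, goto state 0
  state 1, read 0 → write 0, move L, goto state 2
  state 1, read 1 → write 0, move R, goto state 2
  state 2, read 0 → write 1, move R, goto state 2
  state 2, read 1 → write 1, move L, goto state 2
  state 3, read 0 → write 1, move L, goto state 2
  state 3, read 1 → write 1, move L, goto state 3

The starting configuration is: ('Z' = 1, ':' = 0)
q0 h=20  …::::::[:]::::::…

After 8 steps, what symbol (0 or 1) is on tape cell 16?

0) q0 h=20  …::::::[:]::::::…
1) q3 h=19  …::::::[:]Z:::::…
2) q2 h=18  …::::::[:]ZZ::::…
3) q2 h=19  …:::::Z[Z]Z:::::…
4) q2 h=18  …::::::[Z]ZZ::::…
5) q2 h=17  …::::::[:]ZZZ:::…
6) q2 h=18  …:::::Z[Z]ZZ::::…
7) q2 h=17  …::::::[Z]ZZZ:::…
8) q2 h=16  …::::::[:]ZZZZ::…

0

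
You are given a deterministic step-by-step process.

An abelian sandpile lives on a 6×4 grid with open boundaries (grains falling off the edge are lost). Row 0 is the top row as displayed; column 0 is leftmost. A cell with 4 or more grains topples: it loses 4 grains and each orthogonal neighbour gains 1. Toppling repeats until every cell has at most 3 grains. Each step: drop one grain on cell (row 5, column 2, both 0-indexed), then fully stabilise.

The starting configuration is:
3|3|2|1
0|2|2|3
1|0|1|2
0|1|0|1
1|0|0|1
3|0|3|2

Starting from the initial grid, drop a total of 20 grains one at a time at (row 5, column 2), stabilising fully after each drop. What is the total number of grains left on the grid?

38

step 0: 3|3|2|1
0|2|2|3
1|0|1|2
0|1|0|1
1|0|0|1
3|0|3|2
step 1: 3|3|2|1
0|2|2|3
1|0|1|2
0|1|0|1
1|0|1|1
3|1|0|3
step 2: 3|3|2|1
0|2|2|3
1|0|1|2
0|1|0|1
1|0|1|1
3|1|1|3
step 3: 3|3|2|1
0|2|2|3
1|0|1|2
0|1|0|1
1|0|1|1
3|1|2|3
step 4: 3|3|2|1
0|2|2|3
1|0|1|2
0|1|0|1
1|0|1|1
3|1|3|3
step 5: 3|3|2|1
0|2|2|3
1|0|1|2
0|1|0|1
1|0|2|2
3|2|1|0
step 6: 3|3|2|1
0|2|2|3
1|0|1|2
0|1|0|1
1|0|2|2
3|2|2|0
step 7: 3|3|2|1
0|2|2|3
1|0|1|2
0|1|0|1
1|0|2|2
3|2|3|0
step 8: 3|3|2|1
0|2|2|3
1|0|1|2
0|1|0|1
1|0|3|2
3|3|0|1
step 9: 3|3|2|1
0|2|2|3
1|0|1|2
0|1|0|1
1|0|3|2
3|3|1|1
step 10: 3|3|2|1
0|2|2|3
1|0|1|2
0|1|0|1
1|0|3|2
3|3|2|1
step 11: 3|3|2|1
0|2|2|3
1|0|1|2
0|1|0|1
1|0|3|2
3|3|3|1
step 12: 3|3|2|1
0|2|2|3
1|0|1|2
0|1|1|1
2|2|0|3
0|1|2|2
step 13: 3|3|2|1
0|2|2|3
1|0|1|2
0|1|1|1
2|2|0|3
0|1|3|2
step 14: 3|3|2|1
0|2|2|3
1|0|1|2
0|1|1|1
2|2|1|3
0|2|0|3
step 15: 3|3|2|1
0|2|2|3
1|0|1|2
0|1|1|1
2|2|1|3
0|2|1|3
step 16: 3|3|2|1
0|2|2|3
1|0|1|2
0|1|1|1
2|2|1|3
0|2|2|3
step 17: 3|3|2|1
0|2|2|3
1|0|1|2
0|1|1|1
2|2|1|3
0|2|3|3
step 18: 3|3|2|1
0|2|2|3
1|0|1|2
0|1|1|2
2|2|3|0
0|3|1|1
step 19: 3|3|2|1
0|2|2|3
1|0|1|2
0|1|1|2
2|2|3|0
0|3|2|1
step 20: 3|3|2|1
0|2|2|3
1|0|1|2
0|1|1|2
2|2|3|0
0|3|3|1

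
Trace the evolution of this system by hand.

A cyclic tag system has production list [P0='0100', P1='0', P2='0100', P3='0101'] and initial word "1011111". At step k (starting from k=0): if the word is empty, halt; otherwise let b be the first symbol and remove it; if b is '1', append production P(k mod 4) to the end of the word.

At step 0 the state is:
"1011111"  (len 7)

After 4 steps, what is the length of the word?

15

t=0: "1011111"  (len 7)
t=1: "0111110100"  (len 10)
t=2: "111110100"  (len 9)
t=3: "111101000100"  (len 12)
t=4: "111010001000101"  (len 15)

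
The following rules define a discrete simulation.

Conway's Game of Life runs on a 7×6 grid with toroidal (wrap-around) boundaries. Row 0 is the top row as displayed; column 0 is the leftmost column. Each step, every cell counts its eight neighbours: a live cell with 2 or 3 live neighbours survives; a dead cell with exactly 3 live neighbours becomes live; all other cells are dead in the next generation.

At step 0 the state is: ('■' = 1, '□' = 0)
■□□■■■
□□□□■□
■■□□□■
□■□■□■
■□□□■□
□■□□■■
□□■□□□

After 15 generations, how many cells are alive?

10

[0] ■□□■■■
□□□□■□
■■□□□■
□■□■□■
■□□□■□
□■□□■■
□□■□□□
[1] □□□■■■
□■□■□□
□■■□□■
□■■□□□
□■■■□□
■■□■■■
□■■□□□
[2] ■■□■■□
□■□■□■
□□□■□□
□□□□□□
□□□□□■
□□□□■■
□■□□□□
[3] □■□■■■
□■□■□■
□□■□■□
□□□□□□
□□□□■■
■□□□■■
□■■■□□
[4] □■□□□■
□■□□□■
□□■■■□
□□□■■■
■□□□■□
■■■□□□
□■□□□□
[5] □■■□□□
□■□■□■
■□■□□□
□□■□□□
■□■□■□
■□■□□■
□□□□□□
[6] ■■■□□□
□□□■□□
■□■■□□
□□■□□■
■□■□□□
■□□■□■
■□■□□□
[7] ■□■■□□
■□□■□□
□■■■■□
■□■□□■
■□■■■□
■□■■□■
□□■■□□
[8] □□□□■□
■□□□□■
□□□□■□
■□□□□□
□□□□□□
■□□□□■
■□□□□■
[9] □□□□■□
□□□□■■
■□□□□□
□□□□□□
■□□□□■
■□□□□■
■□□□■□
[10] □□□■■□
□□□□■■
□□□□□■
■□□□□■
■□□□□■
□■□□■□
■□□□■□
[11] □□□■□□
□□□■□■
□□□□□□
□□□□■□
□■□□■□
□■□□■□
□□□□■□
[12] □□□■□□
□□□□■□
□□□□■□
□□□□□□
□□□■■■
□□□■■■
□□□■■□
[13] □□□■□□
□□□■■□
□□□□□□
□□□■□■
□□□■□■
□□■□□□
□□■□□■
[14] □□■■□□
□□□■■□
□□□■□□
□□□□□□
□□■■□□
□□■■■□
□□■■□□
[15] □□□□□□
□□□□■□
□□□■■□
□□■■□□
□□■□■□
□■□□■□
□■□□□□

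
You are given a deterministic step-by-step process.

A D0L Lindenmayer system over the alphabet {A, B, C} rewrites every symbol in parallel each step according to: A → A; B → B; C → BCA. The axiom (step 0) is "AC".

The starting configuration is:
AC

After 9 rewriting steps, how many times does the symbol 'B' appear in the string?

9

k=0  AC
k=1  ABCA
k=2  ABBCAA
k=3  ABBBCAAA
k=4  ABBBBCAAAA
k=5  ABBBBBCAAAAA
k=6  ABBBBBBCAAAAAA
k=7  ABBBBBBBCAAAAAAA
k=8  ABBBBBBBBCAAAAAAAA
k=9  ABBBBBBBBBCAAAAAAAAA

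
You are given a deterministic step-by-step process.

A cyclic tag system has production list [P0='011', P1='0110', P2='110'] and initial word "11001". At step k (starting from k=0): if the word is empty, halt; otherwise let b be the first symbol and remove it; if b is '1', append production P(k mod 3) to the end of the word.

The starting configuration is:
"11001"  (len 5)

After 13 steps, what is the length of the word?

gen 0: "11001"  (len 5)
gen 1: "1001011"  (len 7)
gen 2: "0010110110"  (len 10)
gen 3: "010110110"  (len 9)
gen 4: "10110110"  (len 8)
gen 5: "01101100110"  (len 11)
gen 6: "1101100110"  (len 10)
gen 7: "101100110011"  (len 12)
gen 8: "011001100110110"  (len 15)
gen 9: "11001100110110"  (len 14)
gen 10: "1001100110110011"  (len 16)
gen 11: "0011001101100110110"  (len 19)
gen 12: "011001101100110110"  (len 18)
gen 13: "11001101100110110"  (len 17)

17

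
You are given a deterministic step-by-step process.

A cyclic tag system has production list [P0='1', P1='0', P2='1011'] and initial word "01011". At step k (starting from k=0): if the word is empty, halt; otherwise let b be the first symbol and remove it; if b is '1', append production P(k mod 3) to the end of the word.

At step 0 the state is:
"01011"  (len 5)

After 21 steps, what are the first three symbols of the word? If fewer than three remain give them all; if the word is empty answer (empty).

gen 0: "01011"  (len 5)
gen 1: "1011"  (len 4)
gen 2: "0110"  (len 4)
gen 3: "110"  (len 3)
gen 4: "101"  (len 3)
gen 5: "010"  (len 3)
gen 6: "10"  (len 2)
gen 7: "01"  (len 2)
gen 8: "1"  (len 1)
gen 9: "1011"  (len 4)
gen 10: "0111"  (len 4)
gen 11: "111"  (len 3)
gen 12: "111011"  (len 6)
gen 13: "110111"  (len 6)
gen 14: "101110"  (len 6)
gen 15: "011101011"  (len 9)
gen 16: "11101011"  (len 8)
gen 17: "11010110"  (len 8)
gen 18: "10101101011"  (len 11)
gen 19: "01011010111"  (len 11)
gen 20: "1011010111"  (len 10)
gen 21: "0110101111011"  (len 13)

011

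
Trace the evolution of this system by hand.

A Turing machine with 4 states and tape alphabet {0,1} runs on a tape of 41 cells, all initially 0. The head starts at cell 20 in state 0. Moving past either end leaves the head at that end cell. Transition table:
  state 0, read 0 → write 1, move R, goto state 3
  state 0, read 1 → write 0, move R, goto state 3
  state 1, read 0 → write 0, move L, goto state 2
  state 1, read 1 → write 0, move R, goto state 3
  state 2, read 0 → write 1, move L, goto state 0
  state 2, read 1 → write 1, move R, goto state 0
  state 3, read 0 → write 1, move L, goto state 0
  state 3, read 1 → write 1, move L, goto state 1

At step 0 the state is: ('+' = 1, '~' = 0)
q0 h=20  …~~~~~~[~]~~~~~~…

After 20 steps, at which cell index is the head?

14

gen 0: q0 h=20  …~~~~~~[~]~~~~~~…
gen 1: q3 h=21  …~~~~~+[~]~~~~~~…
gen 2: q0 h=20  …~~~~~~[+]+~~~~~…
gen 3: q3 h=21  …~~~~~~[+]~~~~~~…
gen 4: q1 h=20  …~~~~~~[~]+~~~~~…
gen 5: q2 h=19  …~~~~~~[~]~+~~~~…
gen 6: q0 h=18  …~~~~~~[~]+~+~~~…
gen 7: q3 h=19  …~~~~~+[+]~+~~~~…
gen 8: q1 h=18  …~~~~~~[+]+~+~~~…
gen 9: q3 h=19  …~~~~~~[+]~+~~~~…
gen 10: q1 h=18  …~~~~~~[~]+~+~~~…
gen 11: q2 h=17  …~~~~~~[~]~+~+~~…
gen 12: q0 h=16  …~~~~~~[~]+~+~+~…
gen 13: q3 h=17  …~~~~~+[+]~+~+~~…
gen 14: q1 h=16  …~~~~~~[+]+~+~+~…
gen 15: q3 h=17  …~~~~~~[+]~+~+~~…
gen 16: q1 h=16  …~~~~~~[~]+~+~+~…
gen 17: q2 h=15  …~~~~~~[~]~+~+~+…
gen 18: q0 h=14  …~~~~~~[~]+~+~+~…
gen 19: q3 h=15  …~~~~~+[+]~+~+~+…
gen 20: q1 h=14  …~~~~~~[+]+~+~+~…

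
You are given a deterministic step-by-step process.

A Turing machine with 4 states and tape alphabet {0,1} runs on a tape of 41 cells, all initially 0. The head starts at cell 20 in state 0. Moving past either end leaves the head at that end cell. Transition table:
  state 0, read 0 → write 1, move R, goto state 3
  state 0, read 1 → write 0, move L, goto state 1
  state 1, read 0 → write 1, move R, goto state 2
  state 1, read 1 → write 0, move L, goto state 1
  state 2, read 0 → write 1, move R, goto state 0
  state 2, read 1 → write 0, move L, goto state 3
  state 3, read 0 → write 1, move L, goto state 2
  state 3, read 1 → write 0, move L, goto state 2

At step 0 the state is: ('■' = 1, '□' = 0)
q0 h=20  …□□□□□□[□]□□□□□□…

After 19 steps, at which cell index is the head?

15

[0] q0 h=20  …□□□□□□[□]□□□□□□…
[1] q3 h=21  …□□□□□■[□]□□□□□□…
[2] q2 h=20  …□□□□□□[■]■□□□□□…
[3] q3 h=19  …□□□□□□[□]□■□□□□…
[4] q2 h=18  …□□□□□□[□]■□■□□□…
[5] q0 h=19  …□□□□□■[■]□■□□□□…
[6] q1 h=18  …□□□□□□[■]□□■□□□…
[7] q1 h=17  …□□□□□□[□]□□□■□□…
[8] q2 h=18  …□□□□□■[□]□□■□□□…
[9] q0 h=19  …□□□□■■[□]□■□□□□…
[10] q3 h=20  …□□□■■■[□]■□□□□□…
[11] q2 h=19  …□□□□■■[■]■■□□□□…
[12] q3 h=18  …□□□□□■[■]□■■□□□…
[13] q2 h=17  …□□□□□□[■]□□■■□□…
[14] q3 h=16  …□□□□□□[□]□□□■■□…
[15] q2 h=15  …□□□□□□[□]■□□□■■…
[16] q0 h=16  …□□□□□■[■]□□□■■□…
[17] q1 h=15  …□□□□□□[■]□□□□■■…
[18] q1 h=14  …□□□□□□[□]□□□□□■…
[19] q2 h=15  …□□□□□■[□]□□□□■■…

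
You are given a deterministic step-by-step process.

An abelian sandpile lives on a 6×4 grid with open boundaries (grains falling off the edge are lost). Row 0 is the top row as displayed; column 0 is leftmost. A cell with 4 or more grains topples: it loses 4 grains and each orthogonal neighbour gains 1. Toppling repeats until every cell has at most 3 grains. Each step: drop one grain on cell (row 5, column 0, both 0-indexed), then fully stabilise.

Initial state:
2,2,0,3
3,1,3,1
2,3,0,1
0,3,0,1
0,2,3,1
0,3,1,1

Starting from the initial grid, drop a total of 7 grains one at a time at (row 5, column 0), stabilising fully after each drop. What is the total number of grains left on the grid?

k=0  2,2,0,3
3,1,3,1
2,3,0,1
0,3,0,1
0,2,3,1
0,3,1,1
k=1  2,2,0,3
3,1,3,1
2,3,0,1
0,3,0,1
0,2,3,1
1,3,1,1
k=2  2,2,0,3
3,1,3,1
2,3,0,1
0,3,0,1
0,2,3,1
2,3,1,1
k=3  2,2,0,3
3,1,3,1
2,3,0,1
0,3,0,1
0,2,3,1
3,3,1,1
k=4  2,2,0,3
3,1,3,1
2,3,0,1
0,3,0,1
1,3,3,1
1,0,2,1
k=5  2,2,0,3
3,1,3,1
2,3,0,1
0,3,0,1
1,3,3,1
2,0,2,1
k=6  2,2,0,3
3,1,3,1
2,3,0,1
0,3,0,1
1,3,3,1
3,0,2,1
k=7  2,2,0,3
3,1,3,1
2,3,0,1
0,3,0,1
2,3,3,1
0,1,2,1

38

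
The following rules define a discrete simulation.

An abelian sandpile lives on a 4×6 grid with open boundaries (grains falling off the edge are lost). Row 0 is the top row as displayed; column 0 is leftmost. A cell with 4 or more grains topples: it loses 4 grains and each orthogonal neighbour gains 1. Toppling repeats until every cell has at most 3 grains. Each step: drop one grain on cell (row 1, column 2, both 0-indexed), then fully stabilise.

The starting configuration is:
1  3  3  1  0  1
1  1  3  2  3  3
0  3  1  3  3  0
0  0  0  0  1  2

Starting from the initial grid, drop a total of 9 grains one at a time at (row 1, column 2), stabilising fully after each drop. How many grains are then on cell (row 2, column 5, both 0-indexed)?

[0] 1  3  3  1  0  1
1  1  3  2  3  3
0  3  1  3  3  0
0  0  0  0  1  2
[1] 2  0  1  2  0  1
1  3  1  3  3  3
0  3  2  3  3  0
0  0  0  0  1  2
[2] 2  0  1  2  0  1
1  3  2  3  3  3
0  3  2  3  3  0
0  0  0  0  1  2
[3] 2  0  1  2  0  1
1  3  3  3  3  3
0  3  2  3  3  0
0  0  0  0  1  2
[4] 2  1  2  3  1  2
2  1  3  2  2  0
1  1  1  2  1  2
0  1  1  1  2  2
[5] 2  1  3  3  1  2
2  2  0  3  2  0
1  1  2  2  1  2
0  1  1  1  2  2
[6] 2  1  3  3  1  2
2  2  1  3  2  0
1  1  2  2  1  2
0  1  1  1  2  2
[7] 2  1  3  3  1  2
2  2  2  3  2  0
1  1  2  2  1  2
0  1  1  1  2  2
[8] 2  1  3  3  1  2
2  2  3  3  2  0
1  1  2  2  1  2
0  1  1  1  2  2
[9] 2  2  1  1  2  2
2  3  2  1  3  0
1  1  3  3  1  2
0  1  1  1  2  2

2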